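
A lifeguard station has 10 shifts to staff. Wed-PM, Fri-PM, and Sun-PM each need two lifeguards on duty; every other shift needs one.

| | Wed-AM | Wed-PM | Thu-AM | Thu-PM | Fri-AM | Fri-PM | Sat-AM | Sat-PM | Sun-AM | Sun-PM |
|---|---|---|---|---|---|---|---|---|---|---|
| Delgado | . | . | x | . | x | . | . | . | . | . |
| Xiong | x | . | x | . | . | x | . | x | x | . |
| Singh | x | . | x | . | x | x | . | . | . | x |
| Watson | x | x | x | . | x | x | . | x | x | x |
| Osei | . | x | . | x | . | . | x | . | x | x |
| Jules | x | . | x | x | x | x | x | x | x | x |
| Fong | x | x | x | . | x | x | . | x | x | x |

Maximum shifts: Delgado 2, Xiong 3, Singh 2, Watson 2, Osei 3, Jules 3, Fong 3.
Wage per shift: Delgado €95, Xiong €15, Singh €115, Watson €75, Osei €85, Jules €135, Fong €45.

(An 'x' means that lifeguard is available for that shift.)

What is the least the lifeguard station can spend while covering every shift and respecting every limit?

Picking the cheapest available lifeguard for each shift independently would cost €575, but that ignores the shift limits.
An optimal schedule: Wed-AM→Xiong, Wed-PM→Fong+Watson, Thu-AM→Delgado, Thu-PM→Osei, Fri-AM→Delgado, Fri-PM→Fong+Watson, Sat-AM→Osei, Sat-PM→Xiong, Sun-AM→Xiong, Sun-PM→Fong+Osei.
Total: 15 + 45 + 75 + 95 + 85 + 95 + 45 + 75 + 85 + 15 + 15 + 45 + 85 = €775.

€775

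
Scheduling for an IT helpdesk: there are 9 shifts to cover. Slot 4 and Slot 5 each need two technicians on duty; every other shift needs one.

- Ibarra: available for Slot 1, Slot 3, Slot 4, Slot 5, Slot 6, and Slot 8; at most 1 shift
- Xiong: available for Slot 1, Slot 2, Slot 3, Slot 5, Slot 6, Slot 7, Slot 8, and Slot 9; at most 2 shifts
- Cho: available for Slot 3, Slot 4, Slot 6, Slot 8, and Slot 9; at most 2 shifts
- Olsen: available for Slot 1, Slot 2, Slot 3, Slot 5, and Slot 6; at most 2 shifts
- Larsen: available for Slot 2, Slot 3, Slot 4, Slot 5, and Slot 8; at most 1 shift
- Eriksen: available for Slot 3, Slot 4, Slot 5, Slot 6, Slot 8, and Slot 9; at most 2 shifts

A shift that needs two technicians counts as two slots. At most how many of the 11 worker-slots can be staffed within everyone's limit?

Total capacity across all technicians is 1+2+2+2+1+2 = 10, and 11 slots are needed, so at most 10 can be filled.
An assignment achieving 10: Slot 1→Ibarra, Slot 2→Xiong, Slot 4→Cho+Larsen, Slot 5→Olsen+Eriksen, Slot 6→Olsen, Slot 7→Xiong, Slot 8→Eriksen, Slot 9→Cho.
Loads: Ibarra 1/1, Xiong 2/2, Cho 2/2, Olsen 2/2, Larsen 1/1, Eriksen 2/2.

10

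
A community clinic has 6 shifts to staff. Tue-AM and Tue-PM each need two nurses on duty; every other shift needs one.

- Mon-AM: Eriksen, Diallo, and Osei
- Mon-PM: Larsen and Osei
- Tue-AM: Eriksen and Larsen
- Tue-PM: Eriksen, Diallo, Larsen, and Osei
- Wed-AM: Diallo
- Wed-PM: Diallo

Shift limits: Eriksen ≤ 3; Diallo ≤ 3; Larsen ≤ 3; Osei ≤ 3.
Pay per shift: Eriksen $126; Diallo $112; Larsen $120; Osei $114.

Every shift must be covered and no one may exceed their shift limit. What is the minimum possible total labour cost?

$924

Tue-AM can only be covered by Eriksen and Larsen, so that assignment is forced.
Wed-AM can only be covered by Diallo, so that assignment is forced.
Wed-PM can only be covered by Diallo, so that assignment is forced.
Picking the cheapest available nurse for each shift independently would cost $922, but that ignores the shift limits.
An optimal schedule: Mon-AM→Osei, Mon-PM→Osei, Tue-AM→Larsen+Eriksen, Tue-PM→Diallo+Osei, Wed-AM→Diallo, Wed-PM→Diallo.
Total: 114 + 114 + 120 + 126 + 112 + 114 + 112 + 112 = $924.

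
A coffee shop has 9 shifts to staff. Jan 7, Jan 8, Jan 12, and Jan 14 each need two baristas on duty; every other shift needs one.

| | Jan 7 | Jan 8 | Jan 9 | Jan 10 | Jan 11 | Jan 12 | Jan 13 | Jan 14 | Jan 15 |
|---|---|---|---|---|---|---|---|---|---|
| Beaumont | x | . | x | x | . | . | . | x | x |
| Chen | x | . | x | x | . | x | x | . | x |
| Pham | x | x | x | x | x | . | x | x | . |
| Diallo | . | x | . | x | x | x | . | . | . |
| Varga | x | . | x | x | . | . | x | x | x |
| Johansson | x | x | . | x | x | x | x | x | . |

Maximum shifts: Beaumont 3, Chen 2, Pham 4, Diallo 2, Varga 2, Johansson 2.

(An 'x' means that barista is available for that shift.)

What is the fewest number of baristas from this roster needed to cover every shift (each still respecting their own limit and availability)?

13 slots to fill and no one can take more than 4, so at least ⌈13/4⌉ = 4 baristas are needed.
Any 4 baristas together have capacity at most 4+3+2+2 = 11 < 13 slots, so 4 can never suffice.
Beaumont, Chen, Pham, Diallo, and Varga alone can cover everything: Jan 7→Pham+Varga, Jan 8→Pham+Diallo, Jan 9→Beaumont, Jan 10→Varga, Jan 11→Pham, Jan 12→Chen+Diallo, Jan 13→Chen, Jan 14→Beaumont+Pham, Jan 15→Beaumont.

5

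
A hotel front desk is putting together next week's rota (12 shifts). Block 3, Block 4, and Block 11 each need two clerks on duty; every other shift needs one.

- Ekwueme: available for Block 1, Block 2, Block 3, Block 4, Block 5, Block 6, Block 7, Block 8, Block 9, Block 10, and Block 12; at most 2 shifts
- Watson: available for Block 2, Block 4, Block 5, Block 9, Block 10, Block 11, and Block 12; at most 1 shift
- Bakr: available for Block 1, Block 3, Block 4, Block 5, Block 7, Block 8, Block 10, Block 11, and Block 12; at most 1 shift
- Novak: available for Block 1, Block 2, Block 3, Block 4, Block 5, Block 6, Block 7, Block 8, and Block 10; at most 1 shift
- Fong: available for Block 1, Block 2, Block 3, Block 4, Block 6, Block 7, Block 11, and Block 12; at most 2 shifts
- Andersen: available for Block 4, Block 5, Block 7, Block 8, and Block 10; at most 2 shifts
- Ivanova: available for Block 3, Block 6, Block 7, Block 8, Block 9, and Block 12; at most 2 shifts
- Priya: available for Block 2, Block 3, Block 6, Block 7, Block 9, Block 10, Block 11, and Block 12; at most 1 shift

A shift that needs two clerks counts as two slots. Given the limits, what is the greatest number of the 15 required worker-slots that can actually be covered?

12

Total capacity across all clerks is 2+1+1+1+2+2+2+1 = 12, and 15 slots are needed, so at most 12 can be filled.
An assignment achieving 12: Block 1→Ekwueme, Block 2→Novak, Block 3→Fong+Ivanova, Block 5→Andersen, Block 6→Fong, Block 8→Andersen, Block 9→Ekwueme, Block 10→Priya, Block 11→Watson+Bakr, Block 12→Ivanova.
Loads: Ekwueme 2/2, Watson 1/1, Bakr 1/1, Novak 1/1, Fong 2/2, Andersen 2/2, Ivanova 2/2, Priya 1/1.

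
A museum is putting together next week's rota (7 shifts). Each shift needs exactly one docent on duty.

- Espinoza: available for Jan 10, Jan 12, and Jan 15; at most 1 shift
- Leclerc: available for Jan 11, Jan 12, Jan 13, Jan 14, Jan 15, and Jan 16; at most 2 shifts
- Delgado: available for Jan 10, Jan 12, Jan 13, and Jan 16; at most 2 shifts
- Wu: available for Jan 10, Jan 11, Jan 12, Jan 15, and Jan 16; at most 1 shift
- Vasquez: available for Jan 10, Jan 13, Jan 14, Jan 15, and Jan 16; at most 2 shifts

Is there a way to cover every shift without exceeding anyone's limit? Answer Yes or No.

One valid schedule: Jan 10→Espinoza, Jan 11→Leclerc, Jan 12→Delgado, Jan 13→Delgado, Jan 14→Leclerc, Jan 15→Wu, Jan 16→Vasquez.
Loads: Espinoza 1/1, Leclerc 2/2, Delgado 2/2, Wu 1/1, Vasquez 1/2 — all within limits.

Yes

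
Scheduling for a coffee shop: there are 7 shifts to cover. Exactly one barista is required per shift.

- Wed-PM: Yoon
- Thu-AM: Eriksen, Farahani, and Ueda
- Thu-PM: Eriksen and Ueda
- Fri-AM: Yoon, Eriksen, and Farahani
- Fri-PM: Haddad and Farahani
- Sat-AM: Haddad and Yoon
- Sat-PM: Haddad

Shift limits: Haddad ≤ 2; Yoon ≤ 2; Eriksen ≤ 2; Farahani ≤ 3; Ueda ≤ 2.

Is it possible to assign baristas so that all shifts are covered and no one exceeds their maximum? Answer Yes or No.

Yes

Wed-PM can only be covered by Yoon, so that assignment is forced.
Sat-PM can only be covered by Haddad, so that assignment is forced.
One valid schedule: Wed-PM→Yoon, Thu-AM→Eriksen, Thu-PM→Eriksen, Fri-AM→Farahani, Fri-PM→Haddad, Sat-AM→Yoon, Sat-PM→Haddad.
Loads: Haddad 2/2, Yoon 2/2, Eriksen 2/2, Farahani 1/3, Ueda 0/2 — all within limits.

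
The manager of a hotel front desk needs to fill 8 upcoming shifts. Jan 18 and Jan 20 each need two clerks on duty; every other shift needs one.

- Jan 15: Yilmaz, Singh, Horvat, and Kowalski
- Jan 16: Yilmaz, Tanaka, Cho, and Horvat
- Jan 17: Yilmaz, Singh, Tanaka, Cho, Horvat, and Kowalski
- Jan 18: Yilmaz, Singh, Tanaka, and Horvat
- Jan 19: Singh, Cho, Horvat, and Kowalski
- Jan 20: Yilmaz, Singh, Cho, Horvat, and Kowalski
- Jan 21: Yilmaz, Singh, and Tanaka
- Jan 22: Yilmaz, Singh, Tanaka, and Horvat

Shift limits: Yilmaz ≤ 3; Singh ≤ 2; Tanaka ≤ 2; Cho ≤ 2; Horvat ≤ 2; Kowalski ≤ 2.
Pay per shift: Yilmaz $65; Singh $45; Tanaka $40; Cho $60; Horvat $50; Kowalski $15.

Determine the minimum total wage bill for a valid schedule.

Picking the cheapest available clerk for each shift independently would cost $310, but that ignores the shift limits.
An optimal schedule: Jan 15→Kowalski, Jan 16→Tanaka, Jan 17→Cho, Jan 18→Singh+Horvat, Jan 19→Kowalski, Jan 20→Horvat+Cho, Jan 21→Tanaka, Jan 22→Singh.
Total: 15 + 40 + 60 + 45 + 50 + 15 + 50 + 60 + 40 + 45 = $420.

$420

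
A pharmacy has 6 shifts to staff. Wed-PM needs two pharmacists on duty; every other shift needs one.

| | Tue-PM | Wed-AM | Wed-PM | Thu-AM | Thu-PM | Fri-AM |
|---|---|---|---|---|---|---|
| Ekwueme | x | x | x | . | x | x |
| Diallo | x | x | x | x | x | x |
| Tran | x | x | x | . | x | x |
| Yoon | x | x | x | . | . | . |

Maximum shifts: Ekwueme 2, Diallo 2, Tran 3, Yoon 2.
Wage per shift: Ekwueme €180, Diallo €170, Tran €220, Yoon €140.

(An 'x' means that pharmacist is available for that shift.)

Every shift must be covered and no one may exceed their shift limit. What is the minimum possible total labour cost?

Thu-AM can only be covered by Diallo, so that assignment is forced.
Picking the cheapest available pharmacist for each shift independently would cost €1100, but that ignores the shift limits.
An optimal schedule: Tue-PM→Yoon, Wed-AM→Yoon, Wed-PM→Ekwueme+Tran, Thu-AM→Diallo, Thu-PM→Diallo, Fri-AM→Ekwueme.
Total: 140 + 140 + 180 + 220 + 170 + 170 + 180 = €1200.

€1200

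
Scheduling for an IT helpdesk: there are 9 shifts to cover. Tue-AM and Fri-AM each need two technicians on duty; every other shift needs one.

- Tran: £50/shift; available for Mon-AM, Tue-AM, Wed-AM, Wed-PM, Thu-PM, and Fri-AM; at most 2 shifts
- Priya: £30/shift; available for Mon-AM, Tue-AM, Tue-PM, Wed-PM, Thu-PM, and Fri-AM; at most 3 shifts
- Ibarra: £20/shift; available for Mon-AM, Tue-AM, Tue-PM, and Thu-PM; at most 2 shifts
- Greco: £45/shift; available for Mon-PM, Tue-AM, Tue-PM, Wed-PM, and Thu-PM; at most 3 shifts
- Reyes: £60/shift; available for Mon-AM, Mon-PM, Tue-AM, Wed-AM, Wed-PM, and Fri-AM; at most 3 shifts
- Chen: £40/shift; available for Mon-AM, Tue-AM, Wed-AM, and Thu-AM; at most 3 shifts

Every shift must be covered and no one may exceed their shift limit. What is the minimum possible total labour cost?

£390

Thu-AM can only be covered by Chen, so that assignment is forced.
Picking the cheapest available technician for each shift independently would cost £345, but that ignores the shift limits.
An optimal schedule: Mon-AM→Priya, Mon-PM→Greco, Tue-AM→Chen+Greco, Tue-PM→Ibarra, Wed-AM→Chen, Wed-PM→Priya, Thu-AM→Chen, Thu-PM→Ibarra, Fri-AM→Priya+Tran.
Total: 30 + 45 + 40 + 45 + 20 + 40 + 30 + 40 + 20 + 30 + 50 = £390.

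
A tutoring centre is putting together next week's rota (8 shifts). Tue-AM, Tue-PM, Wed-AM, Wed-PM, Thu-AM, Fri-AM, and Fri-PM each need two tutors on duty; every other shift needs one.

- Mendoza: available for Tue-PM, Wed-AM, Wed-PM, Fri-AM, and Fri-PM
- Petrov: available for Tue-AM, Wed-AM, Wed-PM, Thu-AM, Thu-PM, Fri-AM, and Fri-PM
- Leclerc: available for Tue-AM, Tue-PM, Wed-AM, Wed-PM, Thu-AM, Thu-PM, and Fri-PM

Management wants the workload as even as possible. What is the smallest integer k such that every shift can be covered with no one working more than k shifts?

With 3 tutors and 15 worker-slots to fill, someone must work at least ⌈15/3⌉ = 5 shifts, so k ≥ 5.
k = 5 works: Tue-AM→Petrov+Leclerc, Tue-PM→Mendoza+Leclerc, Wed-AM→Mendoza+Petrov, Wed-PM→Mendoza+Leclerc, Thu-AM→Petrov+Leclerc, Thu-PM→Petrov, Fri-AM→Mendoza+Petrov, Fri-PM→Mendoza+Leclerc.
Loads: Mendoza 5, Petrov 5, Leclerc 5 — all ≤ 5.

5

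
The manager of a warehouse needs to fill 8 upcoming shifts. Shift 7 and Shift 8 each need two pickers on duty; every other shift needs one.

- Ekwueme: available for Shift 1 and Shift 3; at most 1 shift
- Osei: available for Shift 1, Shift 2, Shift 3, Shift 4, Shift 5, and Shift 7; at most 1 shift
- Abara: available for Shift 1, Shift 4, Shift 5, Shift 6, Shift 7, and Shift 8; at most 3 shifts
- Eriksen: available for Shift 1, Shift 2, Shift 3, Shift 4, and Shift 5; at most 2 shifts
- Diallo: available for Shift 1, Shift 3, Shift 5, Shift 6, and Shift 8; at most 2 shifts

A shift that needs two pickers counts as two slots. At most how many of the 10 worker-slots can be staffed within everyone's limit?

Total capacity across all pickers is 1+1+3+2+2 = 9, and 10 slots are needed, so at most 9 can be filled.
An assignment achieving 9: Shift 1→Diallo, Shift 2→Osei, Shift 3→Ekwueme, Shift 4→Eriksen, Shift 5→Eriksen, Shift 6→Abara, Shift 7→Abara, Shift 8→Abara+Diallo.
Loads: Ekwueme 1/1, Osei 1/1, Abara 3/3, Eriksen 2/2, Diallo 2/2.

9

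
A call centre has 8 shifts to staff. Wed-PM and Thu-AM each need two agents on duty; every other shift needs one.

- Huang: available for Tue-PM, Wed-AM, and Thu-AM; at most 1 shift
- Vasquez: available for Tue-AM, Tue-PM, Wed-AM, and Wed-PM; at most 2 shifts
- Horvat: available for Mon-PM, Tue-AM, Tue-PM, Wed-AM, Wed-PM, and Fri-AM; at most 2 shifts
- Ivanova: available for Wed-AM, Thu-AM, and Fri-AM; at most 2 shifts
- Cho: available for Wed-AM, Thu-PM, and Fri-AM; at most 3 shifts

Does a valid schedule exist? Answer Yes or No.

Total capacity is 10 and 10 slots are needed, so capacity alone doesn't rule it out.
Shifts {Mon-PM, Tue-AM, Tue-PM, Wed-PM, Thu-AM} need 7 worker-slots in total, but the agents available for any of those shifts (Huang, Vasquez, Horvat, and Ivanova) can supply at most 6 among them. So no valid schedule exists.

No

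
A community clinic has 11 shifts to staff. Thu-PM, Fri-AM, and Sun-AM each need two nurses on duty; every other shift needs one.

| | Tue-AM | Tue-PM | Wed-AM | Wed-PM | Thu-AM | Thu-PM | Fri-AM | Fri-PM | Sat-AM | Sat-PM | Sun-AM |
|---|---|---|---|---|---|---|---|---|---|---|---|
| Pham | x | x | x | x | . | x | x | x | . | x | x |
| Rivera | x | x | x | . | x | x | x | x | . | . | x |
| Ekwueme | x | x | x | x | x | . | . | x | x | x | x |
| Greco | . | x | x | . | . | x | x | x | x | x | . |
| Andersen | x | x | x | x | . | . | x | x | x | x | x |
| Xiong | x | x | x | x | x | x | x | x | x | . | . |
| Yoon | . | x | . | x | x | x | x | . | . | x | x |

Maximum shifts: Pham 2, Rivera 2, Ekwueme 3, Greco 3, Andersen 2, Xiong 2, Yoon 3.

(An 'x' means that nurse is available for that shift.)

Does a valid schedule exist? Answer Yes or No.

Yes

One valid schedule: Tue-AM→Pham, Tue-PM→Greco, Wed-AM→Rivera, Wed-PM→Pham, Thu-AM→Rivera, Thu-PM→Greco+Xiong, Fri-AM→Greco+Andersen, Fri-PM→Ekwueme, Sat-AM→Ekwueme, Sat-PM→Ekwueme, Sun-AM→Andersen+Yoon.
Loads: Pham 2/2, Rivera 2/2, Ekwueme 3/3, Greco 3/3, Andersen 2/2, Xiong 1/2, Yoon 1/3 — all within limits.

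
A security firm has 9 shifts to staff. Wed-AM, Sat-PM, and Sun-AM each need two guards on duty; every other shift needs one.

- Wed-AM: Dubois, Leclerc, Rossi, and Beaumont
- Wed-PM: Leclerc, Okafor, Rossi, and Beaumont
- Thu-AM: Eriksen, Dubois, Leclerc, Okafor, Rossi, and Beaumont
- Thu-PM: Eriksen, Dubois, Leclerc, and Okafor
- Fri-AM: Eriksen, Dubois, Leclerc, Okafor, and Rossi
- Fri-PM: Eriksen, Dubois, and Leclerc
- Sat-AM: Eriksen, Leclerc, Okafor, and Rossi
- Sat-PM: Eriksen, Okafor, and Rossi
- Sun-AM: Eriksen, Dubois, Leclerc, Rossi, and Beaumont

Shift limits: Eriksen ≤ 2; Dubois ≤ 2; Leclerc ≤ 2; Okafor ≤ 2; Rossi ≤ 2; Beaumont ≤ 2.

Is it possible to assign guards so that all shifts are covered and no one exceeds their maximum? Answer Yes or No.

Yes

One valid schedule: Wed-AM→Rossi+Beaumont, Wed-PM→Leclerc, Thu-AM→Okafor, Thu-PM→Dubois, Fri-AM→Dubois, Fri-PM→Eriksen, Sat-AM→Leclerc, Sat-PM→Eriksen+Okafor, Sun-AM→Rossi+Beaumont.
Loads: Eriksen 2/2, Dubois 2/2, Leclerc 2/2, Okafor 2/2, Rossi 2/2, Beaumont 2/2 — all within limits.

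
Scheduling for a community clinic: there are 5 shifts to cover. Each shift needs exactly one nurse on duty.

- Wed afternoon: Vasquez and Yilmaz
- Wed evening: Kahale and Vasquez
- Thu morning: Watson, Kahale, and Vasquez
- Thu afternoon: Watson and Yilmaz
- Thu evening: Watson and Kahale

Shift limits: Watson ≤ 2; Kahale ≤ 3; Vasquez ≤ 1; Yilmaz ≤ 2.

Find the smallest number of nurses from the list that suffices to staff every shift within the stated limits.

5 slots to fill and no one can take more than 3, so at least ⌈5/3⌉ = 2 nurses are needed.
Kahale and Yilmaz alone can cover everything: Wed afternoon→Yilmaz, Wed evening→Kahale, Thu morning→Kahale, Thu afternoon→Yilmaz, Thu evening→Kahale.

2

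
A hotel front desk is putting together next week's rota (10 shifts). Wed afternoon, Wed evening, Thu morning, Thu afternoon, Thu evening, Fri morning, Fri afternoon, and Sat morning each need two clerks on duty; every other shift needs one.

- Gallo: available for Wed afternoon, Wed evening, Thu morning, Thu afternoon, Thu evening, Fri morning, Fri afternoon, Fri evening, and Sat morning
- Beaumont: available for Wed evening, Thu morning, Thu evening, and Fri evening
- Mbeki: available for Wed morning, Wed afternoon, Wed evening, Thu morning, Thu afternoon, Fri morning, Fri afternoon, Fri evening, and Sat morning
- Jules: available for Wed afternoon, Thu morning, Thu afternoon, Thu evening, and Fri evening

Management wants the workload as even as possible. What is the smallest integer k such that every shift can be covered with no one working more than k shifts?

With 4 clerks and 18 worker-slots to fill, someone must work at least ⌈18/4⌉ = 5 shifts, so k ≥ 5.
k = 5 works: Wed morning→Mbeki, Wed afternoon→Gallo+Jules, Wed evening→Gallo+Beaumont, Thu morning→Beaumont+Jules, Thu afternoon→Mbeki+Jules, Thu evening→Beaumont+Jules, Fri morning→Gallo+Mbeki, Fri afternoon→Gallo+Mbeki, Fri evening→Beaumont, Sat morning→Gallo+Mbeki.
Loads: Gallo 5, Beaumont 4, Mbeki 5, Jules 4 — all ≤ 5.

5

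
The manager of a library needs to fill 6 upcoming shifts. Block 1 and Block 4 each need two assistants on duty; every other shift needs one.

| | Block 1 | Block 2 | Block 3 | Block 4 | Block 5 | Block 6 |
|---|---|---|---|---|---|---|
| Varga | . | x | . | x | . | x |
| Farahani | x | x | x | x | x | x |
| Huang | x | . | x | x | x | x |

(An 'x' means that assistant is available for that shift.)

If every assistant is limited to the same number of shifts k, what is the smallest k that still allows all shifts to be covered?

3

With 3 assistants and 8 worker-slots to fill, someone must work at least ⌈8/3⌉ = 3 shifts, so k ≥ 3.
k = 3 works: Block 1→Farahani+Huang, Block 2→Varga, Block 3→Farahani, Block 4→Varga+Huang, Block 5→Farahani, Block 6→Varga.
Loads: Varga 3, Farahani 3, Huang 2 — all ≤ 3.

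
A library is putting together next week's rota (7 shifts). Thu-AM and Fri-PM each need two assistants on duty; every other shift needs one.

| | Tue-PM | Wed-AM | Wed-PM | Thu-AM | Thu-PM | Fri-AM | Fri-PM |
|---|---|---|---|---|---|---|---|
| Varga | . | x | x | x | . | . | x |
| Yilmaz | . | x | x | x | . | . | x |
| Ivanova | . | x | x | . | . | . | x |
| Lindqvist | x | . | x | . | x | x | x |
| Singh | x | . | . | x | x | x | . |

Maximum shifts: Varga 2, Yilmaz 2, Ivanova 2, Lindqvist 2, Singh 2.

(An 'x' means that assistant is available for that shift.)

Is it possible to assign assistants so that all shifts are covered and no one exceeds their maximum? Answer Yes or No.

Yes

One valid schedule: Tue-PM→Lindqvist, Wed-AM→Varga, Wed-PM→Ivanova, Thu-AM→Varga+Yilmaz, Thu-PM→Lindqvist, Fri-AM→Singh, Fri-PM→Yilmaz+Ivanova.
Loads: Varga 2/2, Yilmaz 2/2, Ivanova 2/2, Lindqvist 2/2, Singh 1/2 — all within limits.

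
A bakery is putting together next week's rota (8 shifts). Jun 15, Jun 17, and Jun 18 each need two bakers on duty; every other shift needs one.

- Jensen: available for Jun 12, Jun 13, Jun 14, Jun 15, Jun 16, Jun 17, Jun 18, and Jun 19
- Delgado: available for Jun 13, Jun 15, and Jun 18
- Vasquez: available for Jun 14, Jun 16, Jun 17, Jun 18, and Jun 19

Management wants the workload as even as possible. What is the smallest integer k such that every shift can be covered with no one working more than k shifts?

With 3 bakers and 11 worker-slots to fill, someone must work at least ⌈11/3⌉ = 4 shifts, so k ≥ 4.
k = 4 works: Jun 12→Jensen, Jun 13→Delgado, Jun 14→Jensen, Jun 15→Jensen+Delgado, Jun 16→Vasquez, Jun 17→Jensen+Vasquez, Jun 18→Delgado+Vasquez, Jun 19→Vasquez.
Loads: Jensen 4, Delgado 3, Vasquez 4 — all ≤ 4.

4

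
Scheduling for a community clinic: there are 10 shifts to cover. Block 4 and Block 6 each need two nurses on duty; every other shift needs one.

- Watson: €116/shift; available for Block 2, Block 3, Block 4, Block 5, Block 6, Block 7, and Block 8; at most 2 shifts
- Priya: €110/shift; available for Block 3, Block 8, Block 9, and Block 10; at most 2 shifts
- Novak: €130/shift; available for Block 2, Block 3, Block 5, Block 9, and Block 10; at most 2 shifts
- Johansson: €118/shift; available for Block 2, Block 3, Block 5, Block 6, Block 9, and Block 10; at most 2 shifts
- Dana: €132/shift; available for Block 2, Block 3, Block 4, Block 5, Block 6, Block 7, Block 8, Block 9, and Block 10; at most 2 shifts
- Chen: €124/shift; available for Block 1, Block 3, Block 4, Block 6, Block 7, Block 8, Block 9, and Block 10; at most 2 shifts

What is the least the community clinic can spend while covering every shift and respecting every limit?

Block 1 can only be covered by Chen, so that assignment is forced.
Picking the cheapest available nurse for each shift independently would cost €1386, but that ignores the shift limits.
An optimal schedule: Block 1→Chen, Block 2→Novak, Block 3→Johansson, Block 4→Watson+Dana, Block 5→Novak, Block 6→Dana+Chen, Block 7→Watson, Block 8→Priya, Block 9→Priya, Block 10→Johansson.
Total: 124 + 130 + 118 + 116 + 132 + 130 + 132 + 124 + 116 + 110 + 110 + 118 = €1460.

€1460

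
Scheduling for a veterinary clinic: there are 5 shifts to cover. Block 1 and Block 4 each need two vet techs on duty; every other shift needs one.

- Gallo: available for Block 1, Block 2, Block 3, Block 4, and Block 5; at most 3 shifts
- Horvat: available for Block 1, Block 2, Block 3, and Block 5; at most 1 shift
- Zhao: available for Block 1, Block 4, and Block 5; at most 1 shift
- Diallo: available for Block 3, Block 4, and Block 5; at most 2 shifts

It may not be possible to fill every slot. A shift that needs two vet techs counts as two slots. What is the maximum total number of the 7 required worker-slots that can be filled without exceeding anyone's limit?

7

Total capacity across all vet techs is 3+1+1+2 = 7, and 7 slots are needed, so at most 7 can be filled.
An assignment achieving 7: Block 1→Gallo+Horvat, Block 2→Gallo, Block 3→Gallo, Block 4→Zhao+Diallo, Block 5→Diallo.
Loads: Gallo 3/3, Horvat 1/1, Zhao 1/1, Diallo 2/2.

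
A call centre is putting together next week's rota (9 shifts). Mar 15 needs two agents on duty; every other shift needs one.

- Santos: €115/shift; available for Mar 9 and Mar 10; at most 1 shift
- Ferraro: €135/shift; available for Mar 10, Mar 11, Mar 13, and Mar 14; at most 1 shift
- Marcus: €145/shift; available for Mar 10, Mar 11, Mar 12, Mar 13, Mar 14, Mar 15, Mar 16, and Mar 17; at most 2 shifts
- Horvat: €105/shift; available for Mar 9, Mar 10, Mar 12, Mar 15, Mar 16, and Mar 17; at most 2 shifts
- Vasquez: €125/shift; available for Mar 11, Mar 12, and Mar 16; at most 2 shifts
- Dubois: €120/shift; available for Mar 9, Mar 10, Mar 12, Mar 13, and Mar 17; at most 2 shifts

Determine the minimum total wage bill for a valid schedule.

€1240

Mar 15 can only be covered by Marcus and Horvat, so that assignment is forced.
Picking the cheapest available agent for each shift independently would cost €1155, but that ignores the shift limits.
An optimal schedule: Mar 9→Santos, Mar 10→Dubois, Mar 11→Marcus, Mar 12→Vasquez, Mar 13→Dubois, Mar 14→Ferraro, Mar 15→Marcus+Horvat, Mar 16→Vasquez, Mar 17→Horvat.
Total: 115 + 120 + 145 + 125 + 120 + 135 + 145 + 105 + 125 + 105 = €1240.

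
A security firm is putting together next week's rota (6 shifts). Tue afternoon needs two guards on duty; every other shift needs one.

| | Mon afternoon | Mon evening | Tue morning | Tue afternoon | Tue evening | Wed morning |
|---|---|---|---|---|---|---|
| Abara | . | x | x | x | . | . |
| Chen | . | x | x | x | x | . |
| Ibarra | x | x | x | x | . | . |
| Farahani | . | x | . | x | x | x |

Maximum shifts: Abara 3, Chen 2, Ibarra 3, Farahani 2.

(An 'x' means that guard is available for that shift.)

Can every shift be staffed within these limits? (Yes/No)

Mon afternoon can only be covered by Ibarra, so that assignment is forced.
Wed morning can only be covered by Farahani, so that assignment is forced.
One valid schedule: Mon afternoon→Ibarra, Mon evening→Abara, Tue morning→Abara, Tue afternoon→Abara+Chen, Tue evening→Chen, Wed morning→Farahani.
Loads: Abara 3/3, Chen 2/2, Ibarra 1/3, Farahani 1/2 — all within limits.

Yes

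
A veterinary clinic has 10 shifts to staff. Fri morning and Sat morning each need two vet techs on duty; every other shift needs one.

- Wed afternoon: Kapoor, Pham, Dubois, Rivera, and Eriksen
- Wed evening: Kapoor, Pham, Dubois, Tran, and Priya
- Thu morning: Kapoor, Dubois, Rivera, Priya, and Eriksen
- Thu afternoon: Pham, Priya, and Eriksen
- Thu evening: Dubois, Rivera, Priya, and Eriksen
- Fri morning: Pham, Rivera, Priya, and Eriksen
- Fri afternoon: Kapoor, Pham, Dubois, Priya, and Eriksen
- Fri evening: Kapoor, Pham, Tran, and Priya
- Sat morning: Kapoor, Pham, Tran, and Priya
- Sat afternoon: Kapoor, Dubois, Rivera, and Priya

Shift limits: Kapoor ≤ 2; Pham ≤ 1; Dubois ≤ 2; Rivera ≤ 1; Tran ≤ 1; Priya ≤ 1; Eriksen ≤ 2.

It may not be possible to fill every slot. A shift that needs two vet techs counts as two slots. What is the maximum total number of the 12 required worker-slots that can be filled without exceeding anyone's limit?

Total capacity across all vet techs is 2+1+2+1+1+1+2 = 10, and 12 slots are needed, so at most 10 can be filled.
An assignment achieving 10: Wed afternoon→Eriksen, Thu morning→Eriksen, Thu afternoon→Pham, Thu evening→Dubois, Fri morning→Rivera+Priya, Fri evening→Kapoor, Sat morning→Kapoor+Tran, Sat afternoon→Dubois.
Loads: Kapoor 2/2, Pham 1/1, Dubois 2/2, Rivera 1/1, Tran 1/1, Priya 1/1, Eriksen 2/2.

10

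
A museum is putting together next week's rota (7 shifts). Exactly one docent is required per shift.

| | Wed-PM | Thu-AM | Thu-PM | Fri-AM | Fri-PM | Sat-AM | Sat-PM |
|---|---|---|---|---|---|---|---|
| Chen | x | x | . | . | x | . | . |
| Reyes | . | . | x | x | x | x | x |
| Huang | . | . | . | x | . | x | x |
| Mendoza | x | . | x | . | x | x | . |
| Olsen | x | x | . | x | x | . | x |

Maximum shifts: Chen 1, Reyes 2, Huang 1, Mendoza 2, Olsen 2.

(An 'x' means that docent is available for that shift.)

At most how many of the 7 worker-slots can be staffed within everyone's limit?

Total capacity across all docents is 1+2+1+2+2 = 8, and 7 slots are needed, so at most 7 can be filled.
An assignment achieving 7: Wed-PM→Mendoza, Thu-AM→Chen, Thu-PM→Reyes, Fri-AM→Reyes, Fri-PM→Mendoza, Sat-AM→Huang, Sat-PM→Olsen.
Loads: Chen 1/1, Reyes 2/2, Huang 1/1, Mendoza 2/2, Olsen 1/2.

7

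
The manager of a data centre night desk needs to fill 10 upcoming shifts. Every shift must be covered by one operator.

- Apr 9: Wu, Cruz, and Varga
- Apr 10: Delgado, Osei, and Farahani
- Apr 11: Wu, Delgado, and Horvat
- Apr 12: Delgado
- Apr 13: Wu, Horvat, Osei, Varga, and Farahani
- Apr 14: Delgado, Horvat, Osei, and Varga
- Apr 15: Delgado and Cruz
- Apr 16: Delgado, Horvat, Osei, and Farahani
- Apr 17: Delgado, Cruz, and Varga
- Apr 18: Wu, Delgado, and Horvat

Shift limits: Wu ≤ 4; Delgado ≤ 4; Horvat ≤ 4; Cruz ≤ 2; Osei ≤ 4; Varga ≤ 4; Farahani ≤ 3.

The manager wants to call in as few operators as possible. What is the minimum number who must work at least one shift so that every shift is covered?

3

10 slots to fill and no one can take more than 4, so at least ⌈10/4⌉ = 3 operators are needed.
Wu, Delgado, and Horvat alone can cover everything: Apr 9→Wu, Apr 10→Delgado, Apr 11→Wu, Apr 12→Delgado, Apr 13→Wu, Apr 14→Horvat, Apr 15→Delgado, Apr 16→Horvat, Apr 17→Delgado, Apr 18→Wu.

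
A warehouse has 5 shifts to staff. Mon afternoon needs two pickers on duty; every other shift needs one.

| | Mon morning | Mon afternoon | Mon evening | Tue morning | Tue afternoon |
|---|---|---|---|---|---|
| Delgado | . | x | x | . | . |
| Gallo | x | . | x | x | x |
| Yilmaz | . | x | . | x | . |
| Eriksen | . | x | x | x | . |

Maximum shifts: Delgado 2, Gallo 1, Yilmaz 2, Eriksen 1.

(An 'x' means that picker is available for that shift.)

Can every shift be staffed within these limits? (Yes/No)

No

Total capacity is 6 and 6 slots are needed, so capacity alone doesn't rule it out.
Shifts {Mon morning, Tue afternoon} need 2 worker-slots in total, but the pickers available for any of those shifts (Gallo) can supply at most 1 among them. So no valid schedule exists.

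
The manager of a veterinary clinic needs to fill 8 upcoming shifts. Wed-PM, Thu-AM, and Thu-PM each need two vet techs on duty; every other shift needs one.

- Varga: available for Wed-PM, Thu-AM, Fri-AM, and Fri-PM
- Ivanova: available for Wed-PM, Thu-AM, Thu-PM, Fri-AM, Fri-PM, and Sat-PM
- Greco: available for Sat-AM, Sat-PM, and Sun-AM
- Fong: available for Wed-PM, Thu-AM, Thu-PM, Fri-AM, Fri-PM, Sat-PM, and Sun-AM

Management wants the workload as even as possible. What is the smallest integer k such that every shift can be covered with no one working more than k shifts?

3

With 4 vet techs and 11 worker-slots to fill, someone must work at least ⌈11/4⌉ = 3 shifts, so k ≥ 3.
k = 3 works: Wed-PM→Varga+Ivanova, Thu-AM→Varga+Ivanova, Thu-PM→Ivanova+Fong, Fri-AM→Varga, Fri-PM→Fong, Sat-AM→Greco, Sat-PM→Greco, Sun-AM→Greco.
Loads: Varga 3, Ivanova 3, Greco 3, Fong 2 — all ≤ 3.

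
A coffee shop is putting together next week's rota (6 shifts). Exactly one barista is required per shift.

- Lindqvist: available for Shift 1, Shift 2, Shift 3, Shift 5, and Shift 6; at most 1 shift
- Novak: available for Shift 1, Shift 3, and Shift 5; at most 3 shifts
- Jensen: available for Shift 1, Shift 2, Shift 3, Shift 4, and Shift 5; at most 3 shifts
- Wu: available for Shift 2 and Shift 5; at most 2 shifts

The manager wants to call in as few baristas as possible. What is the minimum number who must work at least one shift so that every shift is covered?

6 slots to fill and no one can take more than 3, so at least ⌈6/3⌉ = 2 baristas are needed.
No set of 2 baristas can cover every shift (each such set leaves at least one shift with no one available or exceeds a cap).
Lindqvist, Novak, and Jensen alone can cover everything: Shift 1→Novak, Shift 2→Jensen, Shift 3→Novak, Shift 4→Jensen, Shift 5→Novak, Shift 6→Lindqvist.

3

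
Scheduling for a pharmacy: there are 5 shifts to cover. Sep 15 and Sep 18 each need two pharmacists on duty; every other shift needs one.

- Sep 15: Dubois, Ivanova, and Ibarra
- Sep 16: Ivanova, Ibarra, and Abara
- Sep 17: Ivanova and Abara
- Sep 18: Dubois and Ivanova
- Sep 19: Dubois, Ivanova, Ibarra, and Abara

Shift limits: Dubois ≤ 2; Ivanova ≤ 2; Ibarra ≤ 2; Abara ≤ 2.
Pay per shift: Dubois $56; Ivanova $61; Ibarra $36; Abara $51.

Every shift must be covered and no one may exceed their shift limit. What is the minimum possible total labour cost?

$347

Sep 18 can only be covered by Dubois and Ivanova, so that assignment is forced.
Picking the cheapest available pharmacist for each shift independently would cost $332, but that ignores the shift limits.
An optimal schedule: Sep 15→Ibarra+Dubois, Sep 16→Ibarra, Sep 17→Abara, Sep 18→Dubois+Ivanova, Sep 19→Abara.
Total: 36 + 56 + 36 + 51 + 56 + 61 + 51 = $347.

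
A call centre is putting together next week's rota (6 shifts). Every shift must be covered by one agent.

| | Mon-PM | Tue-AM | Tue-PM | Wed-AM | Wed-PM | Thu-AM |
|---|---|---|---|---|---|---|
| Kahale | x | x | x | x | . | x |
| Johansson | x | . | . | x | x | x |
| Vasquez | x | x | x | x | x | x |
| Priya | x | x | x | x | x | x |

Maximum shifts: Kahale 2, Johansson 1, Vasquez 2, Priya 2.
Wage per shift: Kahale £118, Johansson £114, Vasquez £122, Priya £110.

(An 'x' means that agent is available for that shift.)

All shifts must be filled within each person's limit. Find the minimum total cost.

£692

Picking the cheapest available agent for each shift independently would cost £660, but that ignores the shift limits.
An optimal schedule: Mon-PM→Kahale, Tue-AM→Priya, Tue-PM→Priya, Wed-AM→Kahale, Wed-PM→Johansson, Thu-AM→Vasquez.
Total: 118 + 110 + 110 + 118 + 114 + 122 = £692.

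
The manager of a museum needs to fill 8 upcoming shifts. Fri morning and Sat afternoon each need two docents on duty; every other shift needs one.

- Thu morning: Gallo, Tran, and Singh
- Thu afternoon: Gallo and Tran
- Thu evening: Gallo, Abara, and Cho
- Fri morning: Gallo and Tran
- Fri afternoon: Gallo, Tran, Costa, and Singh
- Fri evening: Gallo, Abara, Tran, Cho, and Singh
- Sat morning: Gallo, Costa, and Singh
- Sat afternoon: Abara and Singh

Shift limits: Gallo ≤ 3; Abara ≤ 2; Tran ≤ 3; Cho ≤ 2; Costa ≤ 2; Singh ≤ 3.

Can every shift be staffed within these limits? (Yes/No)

Yes

Fri morning can only be covered by Gallo and Tran, so that assignment is forced.
Sat afternoon can only be covered by Abara and Singh, so that assignment is forced.
One valid schedule: Thu morning→Gallo, Thu afternoon→Gallo, Thu evening→Abara, Fri morning→Gallo+Tran, Fri afternoon→Tran, Fri evening→Tran, Sat morning→Costa, Sat afternoon→Abara+Singh.
Loads: Gallo 3/3, Abara 2/2, Tran 3/3, Cho 0/2, Costa 1/2, Singh 1/3 — all within limits.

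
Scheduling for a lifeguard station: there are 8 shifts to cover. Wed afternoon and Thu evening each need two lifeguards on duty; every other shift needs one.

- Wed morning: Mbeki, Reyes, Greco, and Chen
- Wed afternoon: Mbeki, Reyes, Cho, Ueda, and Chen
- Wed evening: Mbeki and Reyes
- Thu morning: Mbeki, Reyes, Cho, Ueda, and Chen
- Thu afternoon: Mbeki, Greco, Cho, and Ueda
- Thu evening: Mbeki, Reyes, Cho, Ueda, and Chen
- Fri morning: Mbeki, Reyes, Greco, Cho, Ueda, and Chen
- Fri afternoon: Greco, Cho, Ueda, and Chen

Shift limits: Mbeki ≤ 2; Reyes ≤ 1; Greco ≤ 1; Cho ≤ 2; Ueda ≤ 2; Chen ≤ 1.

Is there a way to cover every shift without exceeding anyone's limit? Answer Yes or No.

No

Total capacity is 2+1+1+2+2+1 = 9 but 10 worker-slots are needed — infeasible.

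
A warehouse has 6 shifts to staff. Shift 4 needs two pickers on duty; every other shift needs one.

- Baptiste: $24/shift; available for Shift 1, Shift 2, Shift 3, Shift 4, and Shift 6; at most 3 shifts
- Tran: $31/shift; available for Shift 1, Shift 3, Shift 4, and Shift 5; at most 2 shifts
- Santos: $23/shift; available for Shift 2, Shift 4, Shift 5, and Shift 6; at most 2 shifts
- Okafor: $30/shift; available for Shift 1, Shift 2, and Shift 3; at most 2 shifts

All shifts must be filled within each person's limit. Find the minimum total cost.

$178

Picking the cheapest available picker for each shift independently would cost $164, but that ignores the shift limits.
An optimal schedule: Shift 1→Baptiste, Shift 2→Okafor, Shift 3→Okafor, Shift 4→Santos+Baptiste, Shift 5→Santos, Shift 6→Baptiste.
Total: 24 + 30 + 30 + 23 + 24 + 23 + 24 = $178.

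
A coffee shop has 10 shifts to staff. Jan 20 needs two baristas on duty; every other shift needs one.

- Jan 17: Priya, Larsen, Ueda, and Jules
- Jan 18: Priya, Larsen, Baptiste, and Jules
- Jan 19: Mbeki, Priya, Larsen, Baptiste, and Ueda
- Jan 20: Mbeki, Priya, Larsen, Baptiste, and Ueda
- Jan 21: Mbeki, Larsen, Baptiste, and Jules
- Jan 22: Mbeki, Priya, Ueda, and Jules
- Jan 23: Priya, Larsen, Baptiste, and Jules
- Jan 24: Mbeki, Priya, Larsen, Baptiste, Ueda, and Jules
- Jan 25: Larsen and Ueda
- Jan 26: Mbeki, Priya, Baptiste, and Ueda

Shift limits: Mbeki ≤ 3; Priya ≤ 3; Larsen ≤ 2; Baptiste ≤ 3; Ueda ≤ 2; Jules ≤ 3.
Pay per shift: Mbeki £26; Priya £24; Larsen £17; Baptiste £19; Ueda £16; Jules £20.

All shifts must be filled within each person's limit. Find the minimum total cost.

£207

Picking the cheapest available barista for each shift independently would cost £180, but that ignores the shift limits.
An optimal schedule: Jan 17→Ueda, Jan 18→Larsen, Jan 19→Baptiste, Jan 20→Baptiste+Priya, Jan 21→Larsen, Jan 22→Jules, Jan 23→Jules, Jan 24→Jules, Jan 25→Ueda, Jan 26→Baptiste.
Total: 16 + 17 + 19 + 19 + 24 + 17 + 20 + 20 + 20 + 16 + 19 = £207.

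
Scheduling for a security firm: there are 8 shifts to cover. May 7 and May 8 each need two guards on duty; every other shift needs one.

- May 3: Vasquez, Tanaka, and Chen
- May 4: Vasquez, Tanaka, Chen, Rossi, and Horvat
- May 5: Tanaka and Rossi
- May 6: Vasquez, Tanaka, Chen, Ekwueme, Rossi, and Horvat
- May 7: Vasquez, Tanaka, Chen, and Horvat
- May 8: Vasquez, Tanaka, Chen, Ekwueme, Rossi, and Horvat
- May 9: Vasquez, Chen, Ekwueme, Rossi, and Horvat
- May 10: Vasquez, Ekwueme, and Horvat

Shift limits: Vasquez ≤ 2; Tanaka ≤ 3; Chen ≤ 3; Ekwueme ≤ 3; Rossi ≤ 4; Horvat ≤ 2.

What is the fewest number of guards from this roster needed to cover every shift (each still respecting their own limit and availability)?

4

10 slots to fill and no one can take more than 4, so at least ⌈10/4⌉ = 3 guards are needed.
No set of 3 guards can cover every shift (each such set leaves at least one shift with no one available or exceeds a cap).
Vasquez, Tanaka, Chen, and Ekwueme alone can cover everything: May 3→Vasquez, May 4→Tanaka, May 5→Tanaka, May 6→Ekwueme, May 7→Tanaka+Chen, May 8→Chen+Ekwueme, May 9→Chen, May 10→Vasquez.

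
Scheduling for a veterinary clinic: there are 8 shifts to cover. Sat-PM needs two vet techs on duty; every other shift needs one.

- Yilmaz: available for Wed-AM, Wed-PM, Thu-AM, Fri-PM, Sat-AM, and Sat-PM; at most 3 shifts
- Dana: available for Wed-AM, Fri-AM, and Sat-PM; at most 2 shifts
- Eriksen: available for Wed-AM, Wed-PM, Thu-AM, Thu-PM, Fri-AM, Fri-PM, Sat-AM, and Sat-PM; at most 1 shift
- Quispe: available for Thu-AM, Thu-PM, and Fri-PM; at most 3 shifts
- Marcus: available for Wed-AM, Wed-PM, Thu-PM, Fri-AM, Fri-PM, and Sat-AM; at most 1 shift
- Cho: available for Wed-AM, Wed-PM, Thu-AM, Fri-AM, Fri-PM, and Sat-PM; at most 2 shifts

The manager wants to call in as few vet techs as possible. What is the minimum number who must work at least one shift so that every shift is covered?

9 slots to fill and no one can take more than 3, so at least ⌈9/3⌉ = 3 vet techs are needed.
Any 3 vet techs together have capacity at most 3+3+2 = 8 < 9 slots, so 3 can never suffice.
Yilmaz, Dana, Eriksen, and Quispe alone can cover everything: Wed-AM→Yilmaz, Wed-PM→Yilmaz, Thu-AM→Quispe, Thu-PM→Quispe, Fri-AM→Dana, Fri-PM→Quispe, Sat-AM→Yilmaz, Sat-PM→Dana+Eriksen.

4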